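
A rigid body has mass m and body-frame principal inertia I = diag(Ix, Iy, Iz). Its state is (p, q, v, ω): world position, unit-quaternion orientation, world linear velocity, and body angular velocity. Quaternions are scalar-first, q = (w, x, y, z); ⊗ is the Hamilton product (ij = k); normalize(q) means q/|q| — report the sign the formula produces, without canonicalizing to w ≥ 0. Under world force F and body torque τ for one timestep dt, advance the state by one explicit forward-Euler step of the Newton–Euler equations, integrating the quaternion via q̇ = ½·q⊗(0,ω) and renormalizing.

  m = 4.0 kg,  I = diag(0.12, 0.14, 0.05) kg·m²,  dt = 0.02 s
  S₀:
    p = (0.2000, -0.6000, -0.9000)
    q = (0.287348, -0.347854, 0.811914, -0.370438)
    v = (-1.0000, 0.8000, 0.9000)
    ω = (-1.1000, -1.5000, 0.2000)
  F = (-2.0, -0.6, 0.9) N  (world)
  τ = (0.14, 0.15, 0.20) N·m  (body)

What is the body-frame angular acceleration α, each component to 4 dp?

α = (0.9417, 1.1814, 3.3400)

gyro term ω×Iω = (0.0270, -0.0154, 0.0330)
(τ − ω×Iω)/I = (0.9417, 1.1814, 3.3400)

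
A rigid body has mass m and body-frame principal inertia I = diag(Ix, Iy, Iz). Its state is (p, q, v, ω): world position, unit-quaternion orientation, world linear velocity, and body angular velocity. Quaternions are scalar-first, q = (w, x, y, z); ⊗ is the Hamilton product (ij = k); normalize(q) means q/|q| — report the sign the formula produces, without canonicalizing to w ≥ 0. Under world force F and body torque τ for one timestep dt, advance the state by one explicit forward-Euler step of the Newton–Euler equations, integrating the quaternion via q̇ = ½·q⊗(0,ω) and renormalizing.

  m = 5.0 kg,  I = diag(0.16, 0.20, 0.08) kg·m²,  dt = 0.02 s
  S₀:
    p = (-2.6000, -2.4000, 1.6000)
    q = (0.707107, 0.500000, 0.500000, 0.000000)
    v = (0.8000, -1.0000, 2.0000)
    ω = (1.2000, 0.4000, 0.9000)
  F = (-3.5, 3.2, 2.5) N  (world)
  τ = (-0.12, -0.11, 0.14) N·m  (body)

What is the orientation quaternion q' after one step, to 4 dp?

Hamilton product q⊗(0,ω) = (-0.8000000, 1.2985284, -0.1671572, 0.2363963)
q + ½dt·q⊗(0,ω), renormalized = (0.6990, 0.5129, 0.4983, 0.0024)

q' = (0.6990, 0.5129, 0.4983, 0.0024)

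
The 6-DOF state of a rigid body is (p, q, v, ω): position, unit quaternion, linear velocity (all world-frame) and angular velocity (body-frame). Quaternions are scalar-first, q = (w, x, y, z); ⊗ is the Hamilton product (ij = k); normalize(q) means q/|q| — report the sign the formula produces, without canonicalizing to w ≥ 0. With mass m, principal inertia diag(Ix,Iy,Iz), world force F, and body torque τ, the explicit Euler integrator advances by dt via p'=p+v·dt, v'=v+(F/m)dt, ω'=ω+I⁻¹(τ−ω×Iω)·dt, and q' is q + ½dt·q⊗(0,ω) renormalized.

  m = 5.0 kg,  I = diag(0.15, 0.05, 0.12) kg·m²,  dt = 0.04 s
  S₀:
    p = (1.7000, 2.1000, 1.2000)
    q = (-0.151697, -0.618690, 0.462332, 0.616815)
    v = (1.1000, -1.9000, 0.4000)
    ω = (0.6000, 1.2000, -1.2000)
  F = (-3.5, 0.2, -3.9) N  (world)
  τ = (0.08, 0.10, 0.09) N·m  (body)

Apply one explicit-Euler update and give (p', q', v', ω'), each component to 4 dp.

p' = (1.7440, 2.0240, 1.2160)
q' = (-0.1405, -0.6460, 0.4510, 0.5997)
v' = (1.0720, -1.8984, 0.3688)
ω' = (0.6482, 1.2973, -1.1460)

precession coupling ω×(Iω) = (-0.1008, -0.0216, -0.0720)
angular accel α = (1.2053, 2.4320, 1.3500)
ω' = ω + α·dt = (0.6482, 1.2973, -1.1460)
Hamilton product q⊗(0,ω) = (0.5565936, -1.3859946, -0.5543754, -0.8377908)
q' = normalize(q + ½dt·q⊗(0,ω)) = (-0.1405, -0.6460, 0.4510, 0.5997)
p + v·dt = (1.7440, 2.0240, 1.2160)
v + (F/m)dt = (1.0720, -1.8984, 0.3688)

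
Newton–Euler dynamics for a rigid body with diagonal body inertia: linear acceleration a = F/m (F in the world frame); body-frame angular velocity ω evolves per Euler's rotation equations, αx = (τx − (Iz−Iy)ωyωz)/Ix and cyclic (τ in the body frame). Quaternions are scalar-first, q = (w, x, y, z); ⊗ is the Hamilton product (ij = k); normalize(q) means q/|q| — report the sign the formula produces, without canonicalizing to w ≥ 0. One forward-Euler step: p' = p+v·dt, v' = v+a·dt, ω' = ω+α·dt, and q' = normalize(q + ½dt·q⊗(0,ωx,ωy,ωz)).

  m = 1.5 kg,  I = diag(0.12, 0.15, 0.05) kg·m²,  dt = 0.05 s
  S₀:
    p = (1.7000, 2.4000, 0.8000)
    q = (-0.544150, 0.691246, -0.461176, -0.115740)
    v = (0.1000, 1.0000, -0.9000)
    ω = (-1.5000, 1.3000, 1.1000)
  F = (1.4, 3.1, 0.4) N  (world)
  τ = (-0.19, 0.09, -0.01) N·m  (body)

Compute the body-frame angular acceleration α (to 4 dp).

α = (-0.3917, 1.3700, 0.9700)

gyro term ω×Iω = (-0.1430, -0.1155, -0.0585)
(τ − ω×Iω)/I = (-0.3917, 1.3700, 0.9700)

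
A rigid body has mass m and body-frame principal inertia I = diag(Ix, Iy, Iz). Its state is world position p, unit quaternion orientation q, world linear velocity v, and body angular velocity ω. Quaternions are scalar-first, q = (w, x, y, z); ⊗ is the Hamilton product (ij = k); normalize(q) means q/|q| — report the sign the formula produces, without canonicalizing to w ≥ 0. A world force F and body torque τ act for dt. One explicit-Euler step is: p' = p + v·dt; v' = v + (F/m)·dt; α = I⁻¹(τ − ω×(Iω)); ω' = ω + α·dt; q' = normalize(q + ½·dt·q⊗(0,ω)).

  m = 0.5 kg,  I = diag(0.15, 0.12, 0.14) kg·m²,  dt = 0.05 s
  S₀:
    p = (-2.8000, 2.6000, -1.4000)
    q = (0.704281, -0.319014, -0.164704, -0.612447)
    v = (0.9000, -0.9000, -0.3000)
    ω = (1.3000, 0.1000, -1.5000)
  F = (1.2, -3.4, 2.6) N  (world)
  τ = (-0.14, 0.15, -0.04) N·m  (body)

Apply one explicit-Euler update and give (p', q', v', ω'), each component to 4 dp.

precession coupling ω×(Iω) = (-0.0030, -0.0195, -0.0039)
α = I⁻¹(τ − ω×Iω) = (-0.9133, 1.4125, -0.2579)
new body rate ω' = (1.2543, 0.1706, -1.5129)
Hamilton product q⊗(0,ω) = (-0.4874819, 1.2238660, -1.2042740, -0.8742077)
updated quaternion q' = (0.6912, -0.2881, -0.1946, -0.6335)
a = (2.4000, -6.8000, 5.2000)
p + v·dt = (-2.7550, 2.5550, -1.4150)
v' = v + a·dt = (1.0200, -1.2400, -0.0400)

p' = (-2.7550, 2.5550, -1.4150)
q' = (0.6912, -0.2881, -0.1946, -0.6335)
v' = (1.0200, -1.2400, -0.0400)
ω' = (1.2543, 0.1706, -1.5129)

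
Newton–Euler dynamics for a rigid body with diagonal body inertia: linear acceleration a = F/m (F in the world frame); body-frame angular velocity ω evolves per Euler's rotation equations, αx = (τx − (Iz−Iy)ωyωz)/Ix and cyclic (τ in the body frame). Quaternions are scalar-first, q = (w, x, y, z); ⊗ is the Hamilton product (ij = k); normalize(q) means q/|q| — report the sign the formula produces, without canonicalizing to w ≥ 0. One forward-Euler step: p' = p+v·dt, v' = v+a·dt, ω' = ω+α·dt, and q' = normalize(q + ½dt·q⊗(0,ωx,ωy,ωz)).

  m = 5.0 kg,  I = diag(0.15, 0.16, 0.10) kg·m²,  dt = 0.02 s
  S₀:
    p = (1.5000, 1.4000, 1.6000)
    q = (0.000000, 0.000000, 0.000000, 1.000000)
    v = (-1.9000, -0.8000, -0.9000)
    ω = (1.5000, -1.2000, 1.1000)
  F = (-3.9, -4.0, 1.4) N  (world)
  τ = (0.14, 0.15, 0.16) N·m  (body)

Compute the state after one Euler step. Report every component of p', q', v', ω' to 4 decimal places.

precession coupling ω×(Iω) = (0.0792, 0.0825, -0.0180)
angular accel α = (0.4053, 0.4219, 1.7800)
ω + α·dt = (1.5081, -1.1916, 1.1356)
q⊗(0,ω) = (-1.1000000, 1.2000000, 1.5000000, 0.0000000)
updated quaternion q' = (-0.0110, 0.0120, 0.0150, 0.9998)
p' = p + v·dt = (1.4620, 1.3840, 1.5820)
v' = v + a·dt = (-1.9156, -0.8160, -0.8944)

p' = (1.4620, 1.3840, 1.5820)
q' = (-0.0110, 0.0120, 0.0150, 0.9998)
v' = (-1.9156, -0.8160, -0.8944)
ω' = (1.5081, -1.1916, 1.1356)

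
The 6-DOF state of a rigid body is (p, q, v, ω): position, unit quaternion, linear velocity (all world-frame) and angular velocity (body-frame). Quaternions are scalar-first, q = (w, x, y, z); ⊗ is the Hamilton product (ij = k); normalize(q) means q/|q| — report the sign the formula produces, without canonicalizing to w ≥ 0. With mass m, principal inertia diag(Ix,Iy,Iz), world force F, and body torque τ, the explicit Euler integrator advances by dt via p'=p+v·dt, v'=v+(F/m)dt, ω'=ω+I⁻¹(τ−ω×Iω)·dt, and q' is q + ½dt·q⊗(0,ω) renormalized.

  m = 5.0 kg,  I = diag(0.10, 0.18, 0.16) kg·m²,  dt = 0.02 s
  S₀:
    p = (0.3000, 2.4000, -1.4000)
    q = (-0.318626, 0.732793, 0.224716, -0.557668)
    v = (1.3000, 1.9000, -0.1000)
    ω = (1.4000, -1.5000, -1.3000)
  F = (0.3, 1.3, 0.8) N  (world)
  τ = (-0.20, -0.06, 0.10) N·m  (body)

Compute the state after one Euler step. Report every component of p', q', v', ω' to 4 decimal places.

p' = (0.3260, 2.4380, -1.4020)
q' = (-0.3327, 0.7168, 0.2311, -0.5675)
v' = (1.3012, 1.9052, -0.0968)
ω' = (1.3678, -1.5188, -1.2665)

a = (0.0600, 0.2600, 0.1600)
new position p' = (0.3260, 2.4380, -1.4020)
new velocity v' = (1.3012, 1.9052, -0.0968)
precession coupling ω×(Iω) = (-0.0390, 0.1092, -0.1680)
α = I⁻¹(τ − ω×Iω) = (-1.6100, -0.9400, 1.6750)
ω' = ω + α·dt = (1.3678, -1.5188, -1.2665)
2q̇ = q⊗(0,ω) = (-1.4138046, -1.5747092, 0.6498347, -0.9995781)
q + ½dt·q⊗(0,ω), renormalized = (-0.3327, 0.7168, 0.2311, -0.5675)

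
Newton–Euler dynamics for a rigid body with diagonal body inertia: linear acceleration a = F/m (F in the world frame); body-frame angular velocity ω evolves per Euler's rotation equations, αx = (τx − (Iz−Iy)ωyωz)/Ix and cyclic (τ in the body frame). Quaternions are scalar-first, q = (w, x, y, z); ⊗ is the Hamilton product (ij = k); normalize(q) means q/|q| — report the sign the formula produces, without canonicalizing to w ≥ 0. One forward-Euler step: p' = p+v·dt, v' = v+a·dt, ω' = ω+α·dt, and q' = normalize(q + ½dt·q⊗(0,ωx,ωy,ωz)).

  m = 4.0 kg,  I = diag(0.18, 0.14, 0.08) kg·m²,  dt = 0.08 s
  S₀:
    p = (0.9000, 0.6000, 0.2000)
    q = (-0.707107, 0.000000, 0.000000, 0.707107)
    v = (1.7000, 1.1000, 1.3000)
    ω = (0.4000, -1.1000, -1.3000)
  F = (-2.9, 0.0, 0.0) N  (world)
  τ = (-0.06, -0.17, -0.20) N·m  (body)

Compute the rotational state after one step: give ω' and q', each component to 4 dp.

ω' = (0.4115, -1.1674, -1.5176)
q' = (-0.6687, 0.0198, 0.0423, 0.7421)

precession coupling ω×(Iω) = (-0.0858, -0.0520, 0.0176)
angular accel α = (0.1433, -0.8429, -2.7200)
new body rate ω' = (0.4115, -1.1674, -1.5176)
q⊗(0,ω) = (0.9192391, 0.4949749, 1.0606605, 0.9192391)
q + ½dt·q⊗(0,ω), renormalized = (-0.6687, 0.0198, 0.0423, 0.7421)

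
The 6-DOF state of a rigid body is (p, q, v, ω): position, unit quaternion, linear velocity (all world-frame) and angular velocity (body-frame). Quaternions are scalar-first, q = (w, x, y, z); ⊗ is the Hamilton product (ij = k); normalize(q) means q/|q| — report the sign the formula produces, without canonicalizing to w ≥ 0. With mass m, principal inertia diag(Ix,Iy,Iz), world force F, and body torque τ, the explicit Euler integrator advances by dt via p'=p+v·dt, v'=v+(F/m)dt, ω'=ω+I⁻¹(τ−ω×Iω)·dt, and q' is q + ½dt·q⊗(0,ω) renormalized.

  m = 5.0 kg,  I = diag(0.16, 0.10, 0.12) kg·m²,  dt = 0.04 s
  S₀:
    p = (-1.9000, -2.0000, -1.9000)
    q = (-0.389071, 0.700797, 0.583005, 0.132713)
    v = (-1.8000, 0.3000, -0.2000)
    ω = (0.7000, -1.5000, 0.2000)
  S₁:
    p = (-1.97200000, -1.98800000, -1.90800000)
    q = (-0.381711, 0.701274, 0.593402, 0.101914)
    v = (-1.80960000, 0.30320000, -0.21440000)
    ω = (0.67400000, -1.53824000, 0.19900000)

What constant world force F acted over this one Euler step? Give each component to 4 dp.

F = (-1.2000, 0.4000, -1.8000)

velocity change Δv = (-0.00960000, 0.00320000, -0.01440000)
m·(v₁−v₀)/dt = (-1.2000, 0.4000, -1.8000)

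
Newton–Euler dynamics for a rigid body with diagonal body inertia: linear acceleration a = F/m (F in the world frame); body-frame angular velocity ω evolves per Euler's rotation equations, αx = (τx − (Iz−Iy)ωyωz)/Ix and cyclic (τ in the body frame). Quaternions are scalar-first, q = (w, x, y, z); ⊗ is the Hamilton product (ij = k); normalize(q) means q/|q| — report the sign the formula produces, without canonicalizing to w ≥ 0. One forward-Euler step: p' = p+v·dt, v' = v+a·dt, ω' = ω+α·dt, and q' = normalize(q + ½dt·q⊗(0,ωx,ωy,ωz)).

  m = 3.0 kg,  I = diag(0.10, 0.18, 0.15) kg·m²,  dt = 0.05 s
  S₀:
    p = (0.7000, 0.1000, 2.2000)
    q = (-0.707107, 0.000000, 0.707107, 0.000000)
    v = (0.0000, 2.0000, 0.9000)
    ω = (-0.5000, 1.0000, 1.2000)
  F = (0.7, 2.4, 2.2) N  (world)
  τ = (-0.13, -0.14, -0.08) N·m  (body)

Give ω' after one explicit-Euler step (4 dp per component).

ω×(Iω) gyroscopic = (-0.0360, 0.0300, -0.0400)
α = I⁻¹(τ − ω×Iω) = (-0.9400, -0.9444, -0.2667)
new body rate ω' = (-0.5470, 0.9528, 1.1867)

ω' = (-0.5470, 0.9528, 1.1867)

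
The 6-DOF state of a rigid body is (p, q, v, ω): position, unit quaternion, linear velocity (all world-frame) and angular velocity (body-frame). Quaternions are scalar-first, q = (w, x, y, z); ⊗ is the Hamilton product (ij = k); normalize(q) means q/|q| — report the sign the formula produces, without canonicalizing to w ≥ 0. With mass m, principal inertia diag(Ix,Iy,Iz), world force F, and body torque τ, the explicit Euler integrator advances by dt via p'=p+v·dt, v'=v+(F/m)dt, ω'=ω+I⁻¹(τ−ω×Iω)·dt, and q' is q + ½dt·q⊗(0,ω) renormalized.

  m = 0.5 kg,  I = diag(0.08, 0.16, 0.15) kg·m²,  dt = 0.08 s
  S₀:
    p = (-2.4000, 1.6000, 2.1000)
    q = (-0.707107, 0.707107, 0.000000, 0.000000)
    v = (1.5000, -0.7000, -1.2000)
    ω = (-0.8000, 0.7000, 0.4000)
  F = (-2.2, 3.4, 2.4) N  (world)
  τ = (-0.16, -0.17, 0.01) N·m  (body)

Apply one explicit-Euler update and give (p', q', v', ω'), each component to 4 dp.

a = (-4.4000, 6.8000, 4.8000)
p' = p + v·dt = (-2.2800, 1.5440, 2.0040)
new velocity v' = (1.1480, -0.1560, -0.8160)
ω×(Iω) gyroscopic = (-0.0028, 0.0224, -0.0448)
angular accel α = (-1.9650, -1.2025, 0.3653)
ω' = ω + α·dt = (-0.9572, 0.6038, 0.4292)
Hamilton product q⊗(0,ω) = (0.5656856, 0.5656856, -0.7778177, 0.2121321)
q' = normalize(q + ½dt·q⊗(0,ω)) = (-0.6838, 0.7290, -0.0311, 0.0085)

p' = (-2.2800, 1.5440, 2.0040)
q' = (-0.6838, 0.7290, -0.0311, 0.0085)
v' = (1.1480, -0.1560, -0.8160)
ω' = (-0.9572, 0.6038, 0.4292)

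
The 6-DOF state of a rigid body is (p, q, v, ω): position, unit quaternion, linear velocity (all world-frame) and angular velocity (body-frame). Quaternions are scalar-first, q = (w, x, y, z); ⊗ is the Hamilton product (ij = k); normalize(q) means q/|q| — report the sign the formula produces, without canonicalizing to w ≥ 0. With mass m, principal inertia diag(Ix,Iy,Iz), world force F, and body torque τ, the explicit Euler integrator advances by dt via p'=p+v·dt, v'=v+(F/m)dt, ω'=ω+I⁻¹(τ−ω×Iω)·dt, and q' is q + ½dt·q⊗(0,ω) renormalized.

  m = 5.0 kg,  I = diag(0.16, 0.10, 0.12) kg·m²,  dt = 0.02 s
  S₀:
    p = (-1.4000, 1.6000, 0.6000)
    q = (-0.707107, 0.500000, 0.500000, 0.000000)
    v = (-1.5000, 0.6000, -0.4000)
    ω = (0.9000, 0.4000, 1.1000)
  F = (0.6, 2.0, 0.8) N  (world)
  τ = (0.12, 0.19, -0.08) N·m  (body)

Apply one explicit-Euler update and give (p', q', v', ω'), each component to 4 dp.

new position p' = (-1.4300, 1.6120, 0.5920)
v + (F/m)dt = (-1.4976, 0.6080, -0.3968)
gyro term ω×Iω = (0.0088, 0.0396, -0.0216)
angular accel α = (0.6950, 1.5040, -0.4867)
new body rate ω' = (0.9139, 0.4301, 1.0903)
Hamilton product q⊗(0,ω) = (-0.6500000, -0.0863963, -0.8328428, -1.0278177)
updated quaternion q' = (-0.7135, 0.4991, 0.4916, -0.0103)

p' = (-1.4300, 1.6120, 0.5920)
q' = (-0.7135, 0.4991, 0.4916, -0.0103)
v' = (-1.4976, 0.6080, -0.3968)
ω' = (0.9139, 0.4301, 1.0903)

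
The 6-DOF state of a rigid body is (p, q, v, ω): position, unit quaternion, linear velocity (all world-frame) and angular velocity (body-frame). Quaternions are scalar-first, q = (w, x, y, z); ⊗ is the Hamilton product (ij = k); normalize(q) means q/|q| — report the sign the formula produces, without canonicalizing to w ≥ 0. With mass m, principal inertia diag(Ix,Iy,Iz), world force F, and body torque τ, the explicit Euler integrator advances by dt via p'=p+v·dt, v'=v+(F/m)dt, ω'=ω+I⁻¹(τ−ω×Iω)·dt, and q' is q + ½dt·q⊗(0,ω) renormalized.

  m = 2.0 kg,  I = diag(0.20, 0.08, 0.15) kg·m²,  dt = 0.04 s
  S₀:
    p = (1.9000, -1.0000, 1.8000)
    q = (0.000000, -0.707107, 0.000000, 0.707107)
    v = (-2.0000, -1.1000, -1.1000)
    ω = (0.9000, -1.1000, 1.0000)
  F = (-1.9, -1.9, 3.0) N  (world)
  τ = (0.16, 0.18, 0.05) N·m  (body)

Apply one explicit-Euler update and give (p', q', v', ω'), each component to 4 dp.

a = (-0.9500, -0.9500, 1.5000)
p + v·dt = (1.8200, -1.0440, 1.7560)
v' = v + a·dt = (-2.0380, -1.1380, -1.0400)
precession coupling ω×(Iω) = (-0.0770, 0.0450, 0.1188)
angular accel α = (1.1850, 1.6875, -0.4587)
ω' = ω + α·dt = (0.9474, -1.0325, 0.9817)
q⊗(0,ω) = (-0.0707107, 0.7778177, 1.3435033, 0.7778177)
updated quaternion q' = (-0.0014, -0.6911, 0.0269, 0.7222)

p' = (1.8200, -1.0440, 1.7560)
q' = (-0.0014, -0.6911, 0.0269, 0.7222)
v' = (-2.0380, -1.1380, -1.0400)
ω' = (0.9474, -1.0325, 0.9817)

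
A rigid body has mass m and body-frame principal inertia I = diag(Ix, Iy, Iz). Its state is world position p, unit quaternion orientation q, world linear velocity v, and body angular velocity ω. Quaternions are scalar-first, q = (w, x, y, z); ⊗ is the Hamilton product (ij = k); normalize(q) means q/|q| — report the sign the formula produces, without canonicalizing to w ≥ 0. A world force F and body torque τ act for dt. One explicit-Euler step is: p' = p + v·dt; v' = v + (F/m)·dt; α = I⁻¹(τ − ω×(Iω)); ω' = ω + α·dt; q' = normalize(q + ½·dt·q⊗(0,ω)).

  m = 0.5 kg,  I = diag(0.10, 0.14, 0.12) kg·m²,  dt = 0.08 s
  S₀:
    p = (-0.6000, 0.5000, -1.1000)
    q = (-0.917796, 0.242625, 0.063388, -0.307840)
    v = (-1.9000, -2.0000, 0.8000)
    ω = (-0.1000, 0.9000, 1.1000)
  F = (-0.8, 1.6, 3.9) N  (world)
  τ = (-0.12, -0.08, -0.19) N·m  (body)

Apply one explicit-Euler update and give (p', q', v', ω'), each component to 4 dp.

p' = (-0.7520, 0.3400, -1.0360)
q' = (-0.9041, 0.2597, 0.0209, -0.3387)
v' = (-2.0280, -1.7440, 1.4240)
ω' = (-0.1802, 0.8530, 0.9757)

p + v·dt = (-0.7520, 0.3400, -1.0360)
v' = v + a·dt = (-2.0280, -1.7440, 1.4240)
α = I⁻¹(τ − ω×Iω) = (-1.0020, -0.5871, -1.5533)
new body rate ω' = (-0.1802, 0.8530, 0.9757)
Hamilton product q⊗(0,ω) = (0.3058373, 0.4385624, -1.0621199, -0.7848743)
q' = normalize(q + ½dt·q⊗(0,ω)) = (-0.9041, 0.2597, 0.0209, -0.3387)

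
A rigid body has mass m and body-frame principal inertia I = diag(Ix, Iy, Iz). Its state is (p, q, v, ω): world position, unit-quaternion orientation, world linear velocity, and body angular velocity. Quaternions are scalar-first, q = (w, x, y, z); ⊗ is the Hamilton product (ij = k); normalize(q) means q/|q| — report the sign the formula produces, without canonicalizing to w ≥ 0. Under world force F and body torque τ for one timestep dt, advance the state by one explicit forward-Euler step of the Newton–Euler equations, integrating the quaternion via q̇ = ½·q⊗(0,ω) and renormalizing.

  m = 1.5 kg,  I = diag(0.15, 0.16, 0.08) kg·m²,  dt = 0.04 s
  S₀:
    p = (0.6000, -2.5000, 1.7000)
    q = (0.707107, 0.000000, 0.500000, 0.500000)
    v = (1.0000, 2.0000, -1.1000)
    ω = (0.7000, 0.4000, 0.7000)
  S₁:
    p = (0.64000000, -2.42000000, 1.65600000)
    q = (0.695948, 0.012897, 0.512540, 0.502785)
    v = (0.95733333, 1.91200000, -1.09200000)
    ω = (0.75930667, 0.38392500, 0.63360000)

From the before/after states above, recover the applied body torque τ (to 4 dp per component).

ω₁ − ω₀ = (0.05930667, -0.01607500, -0.06640000)
gyro term ω₀×Iω₀ = (-0.0224, 0.0343, 0.0028)
I·α + gyro = (0.2000, -0.0300, -0.1300)

τ = (0.2000, -0.0300, -0.1300)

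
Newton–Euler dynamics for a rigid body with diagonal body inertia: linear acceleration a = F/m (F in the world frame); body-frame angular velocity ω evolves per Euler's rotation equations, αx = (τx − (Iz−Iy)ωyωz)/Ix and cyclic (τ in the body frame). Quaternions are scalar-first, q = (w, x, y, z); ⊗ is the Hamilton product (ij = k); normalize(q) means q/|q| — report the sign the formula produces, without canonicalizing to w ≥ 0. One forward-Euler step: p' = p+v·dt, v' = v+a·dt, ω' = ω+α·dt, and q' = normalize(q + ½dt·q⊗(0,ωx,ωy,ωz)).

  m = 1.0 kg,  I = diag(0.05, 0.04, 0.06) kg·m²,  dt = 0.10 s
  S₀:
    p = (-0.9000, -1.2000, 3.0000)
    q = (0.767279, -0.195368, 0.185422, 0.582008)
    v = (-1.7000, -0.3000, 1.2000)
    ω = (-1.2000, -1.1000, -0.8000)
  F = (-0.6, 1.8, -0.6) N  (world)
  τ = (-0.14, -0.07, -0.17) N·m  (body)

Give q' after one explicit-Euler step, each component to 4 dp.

2q̇ = q⊗(0,ω) = (0.4351290, -0.4288636, -1.6987109, -0.1764120)
q + ½dt·q⊗(0,ω), renormalized = (0.7858, -0.2159, 0.1001, 0.5708)

q' = (0.7858, -0.2159, 0.1001, 0.5708)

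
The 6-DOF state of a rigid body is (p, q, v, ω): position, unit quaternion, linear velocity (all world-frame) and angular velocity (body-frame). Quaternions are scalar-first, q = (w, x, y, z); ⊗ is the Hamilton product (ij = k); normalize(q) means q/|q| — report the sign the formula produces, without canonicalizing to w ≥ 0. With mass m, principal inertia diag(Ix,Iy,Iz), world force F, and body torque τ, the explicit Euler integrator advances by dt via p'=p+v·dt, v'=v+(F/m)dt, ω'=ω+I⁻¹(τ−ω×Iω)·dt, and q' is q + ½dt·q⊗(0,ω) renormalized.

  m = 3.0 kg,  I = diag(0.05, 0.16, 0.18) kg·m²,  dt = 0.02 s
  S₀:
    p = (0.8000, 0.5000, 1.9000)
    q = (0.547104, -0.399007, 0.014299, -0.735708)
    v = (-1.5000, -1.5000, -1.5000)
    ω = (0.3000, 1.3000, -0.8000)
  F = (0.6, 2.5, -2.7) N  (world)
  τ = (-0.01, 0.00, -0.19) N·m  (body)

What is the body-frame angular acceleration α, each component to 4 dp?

α = (0.2160, -0.1950, -1.2939)

ω×(Iω) gyroscopic = (-0.0208, 0.0312, 0.0429)
α = I⁻¹(τ − ω×Iω) = (0.2160, -0.1950, -1.2939)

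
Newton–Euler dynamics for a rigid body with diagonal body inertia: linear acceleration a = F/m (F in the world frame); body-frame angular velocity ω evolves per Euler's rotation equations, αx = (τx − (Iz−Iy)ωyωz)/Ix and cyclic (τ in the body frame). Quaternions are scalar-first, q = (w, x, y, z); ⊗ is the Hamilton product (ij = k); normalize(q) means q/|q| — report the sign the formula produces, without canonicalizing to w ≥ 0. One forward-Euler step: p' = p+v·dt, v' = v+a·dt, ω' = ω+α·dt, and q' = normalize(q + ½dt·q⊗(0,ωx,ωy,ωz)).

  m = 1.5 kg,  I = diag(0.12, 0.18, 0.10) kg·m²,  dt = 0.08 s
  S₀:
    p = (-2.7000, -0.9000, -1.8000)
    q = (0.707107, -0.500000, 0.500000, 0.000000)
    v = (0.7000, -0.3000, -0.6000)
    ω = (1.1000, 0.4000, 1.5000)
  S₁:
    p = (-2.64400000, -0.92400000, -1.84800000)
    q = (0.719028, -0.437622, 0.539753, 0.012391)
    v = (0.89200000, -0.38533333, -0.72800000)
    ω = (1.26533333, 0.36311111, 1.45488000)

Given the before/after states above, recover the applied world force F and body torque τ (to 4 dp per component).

rate change Δω = (0.16533333, -0.03688889, -0.04512000)
ω₀×(Iω₀) = (-0.0480, 0.0330, 0.0264)
I·α + gyro = (0.2000, -0.0500, -0.0300)
Δv = v₁−v₀ = (0.19200000, -0.08533333, -0.12800000)
applied force F = (3.6000, -1.6000, -2.4000)

F = (3.6000, -1.6000, -2.4000)
τ = (0.2000, -0.0500, -0.0300)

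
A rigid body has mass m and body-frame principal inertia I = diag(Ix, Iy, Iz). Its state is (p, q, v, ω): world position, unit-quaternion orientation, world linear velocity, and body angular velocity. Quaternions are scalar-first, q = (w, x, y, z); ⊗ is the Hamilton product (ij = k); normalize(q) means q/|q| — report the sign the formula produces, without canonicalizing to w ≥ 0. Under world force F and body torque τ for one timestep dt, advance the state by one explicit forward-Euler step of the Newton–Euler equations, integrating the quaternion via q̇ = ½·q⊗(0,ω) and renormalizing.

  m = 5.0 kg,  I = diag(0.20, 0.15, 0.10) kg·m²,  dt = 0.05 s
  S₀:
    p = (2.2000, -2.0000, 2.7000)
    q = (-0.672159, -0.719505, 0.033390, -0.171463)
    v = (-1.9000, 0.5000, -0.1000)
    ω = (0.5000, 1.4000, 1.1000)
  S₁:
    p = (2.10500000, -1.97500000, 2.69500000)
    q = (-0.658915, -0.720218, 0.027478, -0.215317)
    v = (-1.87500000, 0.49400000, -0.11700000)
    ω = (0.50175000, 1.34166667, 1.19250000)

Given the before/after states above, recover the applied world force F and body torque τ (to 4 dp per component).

F = (2.5000, -0.6000, -1.7000)
τ = (-0.0700, -0.1200, 0.1500)

velocity change Δv = (0.02500000, -0.00600000, -0.01700000)
F = m·Δv/dt = (2.5000, -0.6000, -1.7000)
ω₁ − ω₀ = (0.00175000, -0.05833333, 0.09250000)
precession coupling = (-0.0770, 0.0550, -0.0350)
I·α + gyro = (-0.0700, -0.1200, 0.1500)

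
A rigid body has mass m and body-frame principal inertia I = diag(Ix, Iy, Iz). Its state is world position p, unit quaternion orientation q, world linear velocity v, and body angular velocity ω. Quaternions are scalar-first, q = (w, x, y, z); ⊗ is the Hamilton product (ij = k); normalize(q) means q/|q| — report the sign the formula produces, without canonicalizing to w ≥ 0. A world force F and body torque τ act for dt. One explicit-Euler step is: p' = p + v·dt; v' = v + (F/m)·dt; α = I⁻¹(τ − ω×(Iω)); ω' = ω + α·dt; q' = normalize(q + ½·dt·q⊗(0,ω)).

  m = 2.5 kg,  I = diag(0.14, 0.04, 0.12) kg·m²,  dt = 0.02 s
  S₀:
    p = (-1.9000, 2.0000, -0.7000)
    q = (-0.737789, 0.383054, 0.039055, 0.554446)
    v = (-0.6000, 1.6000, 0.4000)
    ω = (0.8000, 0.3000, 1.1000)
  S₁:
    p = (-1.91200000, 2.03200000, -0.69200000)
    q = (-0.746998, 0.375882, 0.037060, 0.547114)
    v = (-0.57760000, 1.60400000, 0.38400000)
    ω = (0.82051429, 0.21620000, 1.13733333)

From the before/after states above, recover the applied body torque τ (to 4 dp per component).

τ = (0.1700, -0.1500, 0.2000)

rate change Δω = (0.02051429, -0.08380000, 0.03733333)
gyro term ω₀×Iω₀ = (0.0264, 0.0176, -0.0240)
I·α + gyro = (0.1700, -0.1500, 0.2000)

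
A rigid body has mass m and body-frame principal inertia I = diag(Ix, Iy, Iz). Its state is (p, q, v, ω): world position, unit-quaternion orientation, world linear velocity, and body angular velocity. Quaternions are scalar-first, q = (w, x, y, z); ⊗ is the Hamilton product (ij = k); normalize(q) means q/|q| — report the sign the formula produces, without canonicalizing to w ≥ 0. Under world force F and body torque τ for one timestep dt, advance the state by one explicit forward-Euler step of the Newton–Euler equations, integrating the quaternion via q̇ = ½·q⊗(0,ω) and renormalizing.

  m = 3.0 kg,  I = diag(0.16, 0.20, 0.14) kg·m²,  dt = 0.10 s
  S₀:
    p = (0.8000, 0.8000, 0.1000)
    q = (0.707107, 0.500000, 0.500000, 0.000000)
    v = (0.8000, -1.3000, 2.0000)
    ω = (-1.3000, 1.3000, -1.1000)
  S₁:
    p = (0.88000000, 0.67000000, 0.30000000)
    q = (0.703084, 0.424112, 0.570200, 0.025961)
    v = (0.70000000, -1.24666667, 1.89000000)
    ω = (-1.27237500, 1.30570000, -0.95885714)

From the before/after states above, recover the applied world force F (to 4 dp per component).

v₁ − v₀ = (-0.10000000, 0.05333333, -0.11000000)
applied force F = (-3.0000, 1.6000, -3.3000)

F = (-3.0000, 1.6000, -3.3000)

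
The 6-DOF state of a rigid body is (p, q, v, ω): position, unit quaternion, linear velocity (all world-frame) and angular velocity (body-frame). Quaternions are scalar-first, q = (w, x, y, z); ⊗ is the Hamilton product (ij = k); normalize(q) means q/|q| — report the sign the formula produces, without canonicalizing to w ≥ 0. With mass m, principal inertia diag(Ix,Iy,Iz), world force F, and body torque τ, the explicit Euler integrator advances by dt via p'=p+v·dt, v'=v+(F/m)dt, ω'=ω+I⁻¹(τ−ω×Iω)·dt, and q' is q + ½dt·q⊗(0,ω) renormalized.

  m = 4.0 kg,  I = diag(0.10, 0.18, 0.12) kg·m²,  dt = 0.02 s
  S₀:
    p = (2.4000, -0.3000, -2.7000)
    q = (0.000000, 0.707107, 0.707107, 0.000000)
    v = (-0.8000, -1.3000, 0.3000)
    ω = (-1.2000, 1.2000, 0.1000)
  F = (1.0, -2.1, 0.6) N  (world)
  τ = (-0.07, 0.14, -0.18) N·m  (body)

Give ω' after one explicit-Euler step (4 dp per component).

ω' = (-1.2126, 1.2153, 0.0892)

angular accel α = (-0.6280, 0.7644, -0.5400)
new body rate ω' = (-1.2126, 1.2153, 0.0892)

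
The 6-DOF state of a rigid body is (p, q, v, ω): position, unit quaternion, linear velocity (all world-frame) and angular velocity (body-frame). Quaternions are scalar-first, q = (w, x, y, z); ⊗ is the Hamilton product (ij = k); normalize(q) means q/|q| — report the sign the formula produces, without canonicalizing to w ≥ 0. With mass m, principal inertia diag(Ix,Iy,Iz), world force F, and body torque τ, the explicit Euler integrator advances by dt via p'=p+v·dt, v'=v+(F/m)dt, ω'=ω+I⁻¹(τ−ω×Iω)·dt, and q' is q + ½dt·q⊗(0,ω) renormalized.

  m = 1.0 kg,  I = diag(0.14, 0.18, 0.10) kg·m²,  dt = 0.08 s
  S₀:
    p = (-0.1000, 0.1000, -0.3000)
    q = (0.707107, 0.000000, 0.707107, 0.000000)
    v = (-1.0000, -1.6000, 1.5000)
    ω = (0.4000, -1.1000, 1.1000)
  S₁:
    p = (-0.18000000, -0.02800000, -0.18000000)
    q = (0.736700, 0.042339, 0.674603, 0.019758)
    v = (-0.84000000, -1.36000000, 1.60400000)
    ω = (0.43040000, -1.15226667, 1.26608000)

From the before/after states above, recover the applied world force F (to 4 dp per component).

F = (2.0000, 3.0000, 1.3000)

velocity change Δv = (0.16000000, 0.24000000, 0.10400000)
F = m·Δv/dt = (2.0000, 3.0000, 1.3000)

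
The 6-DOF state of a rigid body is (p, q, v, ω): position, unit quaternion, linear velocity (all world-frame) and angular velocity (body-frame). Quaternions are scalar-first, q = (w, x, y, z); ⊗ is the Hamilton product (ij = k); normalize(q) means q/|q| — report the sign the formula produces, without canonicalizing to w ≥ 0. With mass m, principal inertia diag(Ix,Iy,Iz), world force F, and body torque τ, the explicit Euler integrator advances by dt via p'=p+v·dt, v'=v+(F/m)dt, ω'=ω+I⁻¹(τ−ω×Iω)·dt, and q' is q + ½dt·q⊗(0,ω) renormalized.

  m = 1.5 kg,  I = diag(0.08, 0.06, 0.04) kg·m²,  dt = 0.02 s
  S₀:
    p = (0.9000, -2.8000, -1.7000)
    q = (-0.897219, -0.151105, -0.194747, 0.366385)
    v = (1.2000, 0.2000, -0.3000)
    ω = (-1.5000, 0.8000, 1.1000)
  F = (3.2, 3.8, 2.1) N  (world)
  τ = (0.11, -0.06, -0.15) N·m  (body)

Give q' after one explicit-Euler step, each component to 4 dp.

Hamilton product q⊗(0,ω) = (-0.4738834, 0.8384988, -1.1011372, -1.3999454)
q' = normalize(q + ½dt·q⊗(0,ω)) = (-0.9018, -0.1427, -0.2057, 0.3523)

q' = (-0.9018, -0.1427, -0.2057, 0.3523)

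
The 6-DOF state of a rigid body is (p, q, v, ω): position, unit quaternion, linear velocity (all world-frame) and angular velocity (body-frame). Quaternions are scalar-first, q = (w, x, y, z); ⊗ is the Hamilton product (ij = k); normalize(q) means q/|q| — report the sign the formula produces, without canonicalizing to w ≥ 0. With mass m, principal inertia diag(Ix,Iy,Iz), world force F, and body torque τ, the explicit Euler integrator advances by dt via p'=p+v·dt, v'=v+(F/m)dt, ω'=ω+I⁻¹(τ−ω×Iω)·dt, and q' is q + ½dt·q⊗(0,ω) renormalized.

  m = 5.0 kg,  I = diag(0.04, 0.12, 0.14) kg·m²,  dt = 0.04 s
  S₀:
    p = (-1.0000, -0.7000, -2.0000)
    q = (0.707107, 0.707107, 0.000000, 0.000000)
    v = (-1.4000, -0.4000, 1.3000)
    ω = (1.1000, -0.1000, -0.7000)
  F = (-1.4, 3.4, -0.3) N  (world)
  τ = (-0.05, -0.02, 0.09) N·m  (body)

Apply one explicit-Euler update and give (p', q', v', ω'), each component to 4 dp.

gyro term ω×Iω = (0.0014, 0.0770, -0.0088)
angular accel α = (-1.2850, -0.8083, 0.7057)
new body rate ω' = (1.0486, -0.1323, -0.6718)
2q̇ = q⊗(0,ω) = (-0.7778177, 0.7778177, 0.4242642, -0.5656856)
q' = normalize(q + ½dt·q⊗(0,ω)) = (0.6913, 0.7224, 0.0085, -0.0113)
a = (-0.2800, 0.6800, -0.0600)
p' = p + v·dt = (-1.0560, -0.7160, -1.9480)
v' = v + a·dt = (-1.4112, -0.3728, 1.2976)

p' = (-1.0560, -0.7160, -1.9480)
q' = (0.6913, 0.7224, 0.0085, -0.0113)
v' = (-1.4112, -0.3728, 1.2976)
ω' = (1.0486, -0.1323, -0.6718)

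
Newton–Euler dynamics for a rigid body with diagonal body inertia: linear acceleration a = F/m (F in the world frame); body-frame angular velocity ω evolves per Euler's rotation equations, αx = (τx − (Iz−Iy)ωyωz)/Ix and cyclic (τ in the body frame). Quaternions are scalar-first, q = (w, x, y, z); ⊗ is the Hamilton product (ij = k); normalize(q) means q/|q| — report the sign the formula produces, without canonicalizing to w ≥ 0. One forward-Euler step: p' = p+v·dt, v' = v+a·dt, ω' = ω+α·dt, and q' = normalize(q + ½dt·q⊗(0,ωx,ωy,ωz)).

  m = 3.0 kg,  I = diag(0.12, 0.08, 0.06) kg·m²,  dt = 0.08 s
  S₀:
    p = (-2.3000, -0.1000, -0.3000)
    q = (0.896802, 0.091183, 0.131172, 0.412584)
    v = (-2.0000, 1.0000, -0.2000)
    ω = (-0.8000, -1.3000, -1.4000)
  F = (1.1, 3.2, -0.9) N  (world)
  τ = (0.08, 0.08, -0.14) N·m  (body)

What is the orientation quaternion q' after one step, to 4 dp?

q⊗(0,ω) = (0.8210876, -0.3647232, -1.3682536, -1.2691231)
q' = normalize(q + ½dt·q⊗(0,ω)) = (0.9265, 0.0763, 0.0762, 0.3606)

q' = (0.9265, 0.0763, 0.0762, 0.3606)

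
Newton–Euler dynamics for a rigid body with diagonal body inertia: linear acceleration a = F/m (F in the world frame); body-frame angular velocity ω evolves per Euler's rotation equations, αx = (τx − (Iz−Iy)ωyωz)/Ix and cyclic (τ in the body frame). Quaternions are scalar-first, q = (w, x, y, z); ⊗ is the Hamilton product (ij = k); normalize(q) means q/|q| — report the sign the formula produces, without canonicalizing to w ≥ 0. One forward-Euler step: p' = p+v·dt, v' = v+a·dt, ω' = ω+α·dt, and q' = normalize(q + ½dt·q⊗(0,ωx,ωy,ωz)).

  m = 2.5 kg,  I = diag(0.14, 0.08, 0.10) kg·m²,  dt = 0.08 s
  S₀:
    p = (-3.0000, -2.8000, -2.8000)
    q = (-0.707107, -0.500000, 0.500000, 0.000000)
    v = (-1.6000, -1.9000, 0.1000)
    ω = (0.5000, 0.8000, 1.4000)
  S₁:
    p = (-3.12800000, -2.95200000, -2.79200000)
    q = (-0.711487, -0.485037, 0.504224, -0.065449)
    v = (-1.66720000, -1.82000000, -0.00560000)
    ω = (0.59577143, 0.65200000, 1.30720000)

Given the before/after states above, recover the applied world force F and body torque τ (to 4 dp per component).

F = (-2.1000, 2.5000, -3.3000)
τ = (0.1900, -0.1200, -0.1400)

v₁ − v₀ = (-0.06720000, 0.08000000, -0.10560000)
applied force F = (-2.1000, 2.5000, -3.3000)
rate change Δω = (0.09577143, -0.14800000, -0.09280000)
ω₀×(Iω₀) = (0.0224, 0.0280, -0.0240)
τ = I·(Δω/dt) + ω₀×(Iω₀) = (0.1900, -0.1200, -0.1400)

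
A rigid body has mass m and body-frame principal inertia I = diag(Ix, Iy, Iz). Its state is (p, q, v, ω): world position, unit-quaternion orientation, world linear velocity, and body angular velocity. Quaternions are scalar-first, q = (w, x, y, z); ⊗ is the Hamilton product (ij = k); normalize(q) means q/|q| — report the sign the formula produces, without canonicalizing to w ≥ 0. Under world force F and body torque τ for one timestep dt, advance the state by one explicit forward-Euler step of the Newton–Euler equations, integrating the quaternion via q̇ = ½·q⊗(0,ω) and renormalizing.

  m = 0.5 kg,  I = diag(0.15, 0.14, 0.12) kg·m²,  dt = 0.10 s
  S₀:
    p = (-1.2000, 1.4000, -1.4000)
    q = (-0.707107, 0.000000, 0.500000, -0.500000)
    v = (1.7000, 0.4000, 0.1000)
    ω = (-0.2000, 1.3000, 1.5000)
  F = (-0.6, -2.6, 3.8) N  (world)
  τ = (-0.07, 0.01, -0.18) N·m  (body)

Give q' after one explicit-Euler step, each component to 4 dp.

2q̇ = q⊗(0,ω) = (0.1000000, 1.5414214, -0.8192391, -0.9606605)
updated quaternion q' = (-0.6986, 0.0767, 0.4568, -0.5453)

q' = (-0.6986, 0.0767, 0.4568, -0.5453)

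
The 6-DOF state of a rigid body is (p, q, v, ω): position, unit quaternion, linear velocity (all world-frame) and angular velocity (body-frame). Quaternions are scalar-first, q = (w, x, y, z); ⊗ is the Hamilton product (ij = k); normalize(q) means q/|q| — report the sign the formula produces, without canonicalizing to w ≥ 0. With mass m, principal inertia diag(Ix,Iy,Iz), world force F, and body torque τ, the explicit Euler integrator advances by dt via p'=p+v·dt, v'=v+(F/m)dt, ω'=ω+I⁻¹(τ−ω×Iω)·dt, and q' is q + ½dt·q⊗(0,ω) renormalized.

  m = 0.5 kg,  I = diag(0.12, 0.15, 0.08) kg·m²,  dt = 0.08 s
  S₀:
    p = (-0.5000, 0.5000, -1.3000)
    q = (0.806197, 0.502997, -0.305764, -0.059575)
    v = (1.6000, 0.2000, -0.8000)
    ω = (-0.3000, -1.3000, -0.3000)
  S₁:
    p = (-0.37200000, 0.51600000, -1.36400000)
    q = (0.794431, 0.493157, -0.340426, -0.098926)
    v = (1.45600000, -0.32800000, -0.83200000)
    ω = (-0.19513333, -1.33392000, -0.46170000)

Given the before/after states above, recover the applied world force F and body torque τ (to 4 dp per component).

F = (-0.9000, -3.3000, -0.2000)
τ = (0.1300, -0.0600, -0.1500)

Δv = v₁−v₀ = (-0.14400000, -0.52800000, -0.03200000)
F = m·Δv/dt = (-0.9000, -3.3000, -0.2000)
rate change Δω = (0.10486667, -0.03392000, -0.16170000)
I·α + gyro = (0.1300, -0.0600, -0.1500)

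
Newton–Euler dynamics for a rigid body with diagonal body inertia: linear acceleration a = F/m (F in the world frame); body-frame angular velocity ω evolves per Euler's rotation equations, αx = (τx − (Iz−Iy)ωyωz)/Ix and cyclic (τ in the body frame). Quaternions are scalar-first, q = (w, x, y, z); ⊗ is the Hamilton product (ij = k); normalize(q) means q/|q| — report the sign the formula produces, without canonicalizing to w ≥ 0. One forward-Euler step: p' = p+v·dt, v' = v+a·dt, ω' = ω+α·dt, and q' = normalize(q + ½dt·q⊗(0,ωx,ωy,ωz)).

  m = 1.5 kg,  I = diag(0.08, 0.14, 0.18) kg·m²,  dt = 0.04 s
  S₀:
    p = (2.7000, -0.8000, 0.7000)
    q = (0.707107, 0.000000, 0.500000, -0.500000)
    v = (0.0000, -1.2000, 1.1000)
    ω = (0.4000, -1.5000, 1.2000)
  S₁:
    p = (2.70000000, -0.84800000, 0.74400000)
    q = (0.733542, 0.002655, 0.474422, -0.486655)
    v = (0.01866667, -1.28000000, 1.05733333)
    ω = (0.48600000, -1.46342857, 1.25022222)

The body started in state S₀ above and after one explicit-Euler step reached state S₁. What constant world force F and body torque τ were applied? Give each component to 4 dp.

F = (0.7000, -3.0000, -1.6000)
τ = (0.1000, 0.0800, 0.1900)

Δv = v₁−v₀ = (0.01866667, -0.08000000, -0.04266667)
applied force F = (0.7000, -3.0000, -1.6000)
rate change Δω = (0.08600000, 0.03657143, 0.05022222)
gyro term ω₀×Iω₀ = (-0.0720, -0.0480, -0.0360)
τ = I·(Δω/dt) + ω₀×(Iω₀) = (0.1000, 0.0800, 0.1900)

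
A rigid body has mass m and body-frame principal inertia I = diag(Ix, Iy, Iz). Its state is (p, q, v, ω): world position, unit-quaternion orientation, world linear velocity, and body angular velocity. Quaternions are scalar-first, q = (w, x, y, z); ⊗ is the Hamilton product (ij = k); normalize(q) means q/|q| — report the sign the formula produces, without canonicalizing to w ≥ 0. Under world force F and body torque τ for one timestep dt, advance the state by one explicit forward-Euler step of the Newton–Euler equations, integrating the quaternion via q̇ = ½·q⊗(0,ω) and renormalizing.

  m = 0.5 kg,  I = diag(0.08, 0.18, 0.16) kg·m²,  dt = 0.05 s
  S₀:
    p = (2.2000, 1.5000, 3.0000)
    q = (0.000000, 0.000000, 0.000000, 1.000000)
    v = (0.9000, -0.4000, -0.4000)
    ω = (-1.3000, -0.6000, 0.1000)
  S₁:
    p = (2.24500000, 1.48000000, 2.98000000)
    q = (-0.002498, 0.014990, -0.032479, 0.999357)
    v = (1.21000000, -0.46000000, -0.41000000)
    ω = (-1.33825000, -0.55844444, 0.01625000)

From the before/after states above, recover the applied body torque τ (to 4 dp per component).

rate change Δω = (-0.03825000, 0.04155556, -0.08375000)
precession coupling = (0.0012, 0.0104, 0.0780)
I·α + gyro = (-0.0600, 0.1600, -0.1900)

τ = (-0.0600, 0.1600, -0.1900)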